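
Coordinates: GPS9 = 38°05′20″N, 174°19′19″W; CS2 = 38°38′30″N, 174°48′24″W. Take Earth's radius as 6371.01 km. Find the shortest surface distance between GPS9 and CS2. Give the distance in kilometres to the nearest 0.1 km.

74.6 km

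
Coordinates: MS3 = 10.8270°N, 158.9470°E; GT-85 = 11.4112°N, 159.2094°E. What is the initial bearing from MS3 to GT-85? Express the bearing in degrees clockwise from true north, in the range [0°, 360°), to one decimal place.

Δλ = 0.2624°
y = sin Δλ · cos φ₂ = 0.004489
x = cos φ₁ sin φ₂ − sin φ₁ cos φ₂ cos Δλ = 0.010198
θ = atan2(y, x) = 23.7593° → 23.7593° (mod 360°)

23.8°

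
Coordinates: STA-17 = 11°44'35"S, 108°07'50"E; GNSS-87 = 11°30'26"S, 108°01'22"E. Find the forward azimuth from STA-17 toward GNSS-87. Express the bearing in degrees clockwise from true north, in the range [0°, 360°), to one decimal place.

STA-17: φ = -11.74306°, λ = +108.13056°
GNSS-87: φ = -11.50722°, λ = +108.02278°
Δλ = -0.1078°
y = sin Δλ · cos φ₂ = -0.001843
x = cos φ₁ sin φ₂ − sin φ₁ cos φ₂ cos Δλ = 0.004116
θ = atan2(y, x) = -24.1258° → 335.8742° (mod 360°)

335.9°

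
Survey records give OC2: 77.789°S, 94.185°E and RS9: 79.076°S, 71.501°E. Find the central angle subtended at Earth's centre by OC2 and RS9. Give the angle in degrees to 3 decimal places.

4.693°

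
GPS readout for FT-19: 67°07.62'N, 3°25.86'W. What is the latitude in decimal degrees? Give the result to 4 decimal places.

67.1270°N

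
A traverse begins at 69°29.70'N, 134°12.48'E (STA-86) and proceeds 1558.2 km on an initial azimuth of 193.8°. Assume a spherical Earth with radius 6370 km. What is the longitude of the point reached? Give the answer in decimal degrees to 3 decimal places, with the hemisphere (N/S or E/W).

128.320°E

STA-86: φ = +69.49500°, λ = +134.20800°
δ = d/R = 1558.2/6370 = 0.244615 rad
φ₂ = arcsin(sin φ₁ cos δ + cos φ₁ sin δ cos θ)
   = arcsin(0.93664·0.97023 + 0.35029·0.24218·-0.97113) = 55.72794°
λ₂ = λ₁ + atan2(sin θ sin δ cos φ₁, cos δ − sin φ₁ sin φ₂) = 128.31987°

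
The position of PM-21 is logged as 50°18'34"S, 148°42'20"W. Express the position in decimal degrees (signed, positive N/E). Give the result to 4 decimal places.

lat: 50.3094° S → -50.3094°
lon: 148.7056° W → -148.7056°

-50.3094°, -148.7056°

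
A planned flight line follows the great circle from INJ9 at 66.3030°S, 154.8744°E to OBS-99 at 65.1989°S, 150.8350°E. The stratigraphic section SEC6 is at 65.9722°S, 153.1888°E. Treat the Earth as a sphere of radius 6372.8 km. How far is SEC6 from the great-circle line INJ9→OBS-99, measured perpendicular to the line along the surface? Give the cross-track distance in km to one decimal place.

δ₁₃ = central angle INJ9→SEC6 = 0.013227 rad  (haversine)
θ₁₃ = bearing INJ9→SEC6 = 295.106°,  θ₁₂ = bearing INJ9→OBS-99 = 301.792°
dₓₜ = R·arcsin(sin δ₁₃ · sin(θ₁₃ − θ₁₂)) = 6372.8·arcsin(0.01323·sin(-6.685°)) = -9.813 km
|dₓₜ| = 9.813 km

9.8 km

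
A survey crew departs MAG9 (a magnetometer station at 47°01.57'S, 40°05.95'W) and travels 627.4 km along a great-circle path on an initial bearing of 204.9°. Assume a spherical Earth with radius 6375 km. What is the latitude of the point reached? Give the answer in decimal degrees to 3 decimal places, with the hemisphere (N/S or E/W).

52.081°S

MAG9: φ = -47.02617°, λ = -40.09917°
δ = d/R = 627.4/6375 = 0.098416 rad
φ₂ = arcsin(sin φ₁ cos δ + cos φ₁ sin δ cos θ)
   = arcsin(-0.73167·0.99516 + 0.68166·0.09826·-0.90704) = -52.08067°
λ₂ = λ₁ + atan2(sin θ sin δ cos φ₁, cos δ − sin φ₁ sin φ₂) = -43.95906°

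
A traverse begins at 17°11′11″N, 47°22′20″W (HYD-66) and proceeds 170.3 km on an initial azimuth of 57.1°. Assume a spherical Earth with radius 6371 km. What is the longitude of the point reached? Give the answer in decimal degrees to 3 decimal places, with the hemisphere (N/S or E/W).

46.020°W

HYD-66: φ = +17.18639°, λ = -47.37222°
δ = d/R = 170.3/6371 = 0.026730 rad
φ₂ = arcsin(sin φ₁ cos δ + cos φ₁ sin δ cos θ)
   = arcsin(0.29548·0.99964 + 0.95535·0.02673·0.54317) = 18.01373°
λ₂ = λ₁ + atan2(sin θ sin δ cos φ₁, cos δ − sin φ₁ sin φ₂) = -46.02006°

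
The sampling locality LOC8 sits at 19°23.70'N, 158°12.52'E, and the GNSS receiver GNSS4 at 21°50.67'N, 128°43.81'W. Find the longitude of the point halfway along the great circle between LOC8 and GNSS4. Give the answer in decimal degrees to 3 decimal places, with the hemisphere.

165.602°W

LOC8: φ = +19.39500°, λ = +158.20867°
GNSS4: φ = +21.84450°, λ = -128.73017°
Bx = cos φ₂ cos Δλ = 0.270431,  By = cos φ₂ sin Δλ = 0.887929
φₘ = atan2(sin φ₁ + sin φ₂, √((cos φ₁ + Bx)² + By²)) = 25.09162°
λₘ = λ₁ + atan2(By, cos φ₁ + Bx) = -165.60218°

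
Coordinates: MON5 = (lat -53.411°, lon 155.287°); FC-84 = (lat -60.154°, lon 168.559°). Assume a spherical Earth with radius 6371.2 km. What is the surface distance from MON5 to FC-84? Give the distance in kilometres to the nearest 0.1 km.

Δφ = -6.7430°,  Δλ = 13.2720°
a = sin²(Δφ/2) + cos φ₁ cos φ₂ sin²(Δλ/2) = 0.007420
c = 2·arcsin(√a) = 0.172494 rad = 9.8832°
d = R·c = 6371.2 × 0.172494 = 1099.0 km

1099.0 km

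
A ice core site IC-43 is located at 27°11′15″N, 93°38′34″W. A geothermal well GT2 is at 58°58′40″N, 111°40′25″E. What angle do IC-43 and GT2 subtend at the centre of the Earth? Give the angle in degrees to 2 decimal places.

91.31°

IC-43: φ = +27.18750°, λ = -93.64278°
GT2: φ = +58.97778°, λ = +111.67361°
Δφ = 31.7903°,  Δλ = -154.6836°
a = sin²(Δφ/2) + cos φ₁ cos φ₂ sin²(Δλ/2) = 0.511426
c = 2·arcsin(√a) = 1.593649 rad = 91.3094°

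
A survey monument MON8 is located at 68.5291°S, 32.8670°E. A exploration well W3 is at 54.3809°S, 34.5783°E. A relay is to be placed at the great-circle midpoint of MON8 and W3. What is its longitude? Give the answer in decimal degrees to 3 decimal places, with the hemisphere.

Bx = cos φ₂ cos Δλ = 0.582134,  By = cos φ₂ sin Δλ = 0.017392
φₘ = atan2(sin φ₁ + sin φ₂, √((cos φ₁ + Bx)² + By²)) = -61.45754°
λₘ = λ₁ + atan2(By, cos φ₁ + Bx) = 33.91786°

33.918°E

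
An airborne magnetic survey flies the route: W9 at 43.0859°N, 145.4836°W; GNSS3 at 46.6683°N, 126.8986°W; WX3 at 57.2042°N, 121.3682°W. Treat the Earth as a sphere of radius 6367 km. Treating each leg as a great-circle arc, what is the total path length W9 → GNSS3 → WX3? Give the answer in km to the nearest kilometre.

W9→GNSS3: c = 0.237577 rad, d = 1512.65 km
GNSS3→WX3: c = 0.193119 rad, d = 1229.59 km
Total = 1512.65 + 1229.59 = 2742.24 km

2742 km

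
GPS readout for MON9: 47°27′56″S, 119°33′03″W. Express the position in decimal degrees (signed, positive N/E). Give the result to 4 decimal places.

lat: 47.4656° S → -47.4656°
lon: 119.5508° W → -119.5508°

-47.4656°, -119.5508°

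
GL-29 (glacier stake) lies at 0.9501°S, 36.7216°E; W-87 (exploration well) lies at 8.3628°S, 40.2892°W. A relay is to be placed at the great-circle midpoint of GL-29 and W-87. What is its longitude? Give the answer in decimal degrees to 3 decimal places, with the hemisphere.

1.543°W

Bx = cos φ₂ cos Δλ = 0.222377,  By = cos φ₂ sin Δλ = -0.964051
φₘ = atan2(sin φ₁ + sin φ₂, √((cos φ₁ + Bx)² + By²)) = -5.94205°
λₘ = λ₁ + atan2(By, cos φ₁ + Bx) = -1.54329°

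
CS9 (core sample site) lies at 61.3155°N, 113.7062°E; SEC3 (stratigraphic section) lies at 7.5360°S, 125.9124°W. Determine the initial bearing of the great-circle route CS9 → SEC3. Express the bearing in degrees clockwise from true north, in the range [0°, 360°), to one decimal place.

66.2°

Δλ = 120.3814°
y = sin Δλ · cos φ₂ = 0.855227
x = cos φ₁ sin φ₂ − sin φ₁ cos φ₂ cos Δλ = 0.376904
θ = atan2(y, x) = 66.2166° → 66.2166° (mod 360°)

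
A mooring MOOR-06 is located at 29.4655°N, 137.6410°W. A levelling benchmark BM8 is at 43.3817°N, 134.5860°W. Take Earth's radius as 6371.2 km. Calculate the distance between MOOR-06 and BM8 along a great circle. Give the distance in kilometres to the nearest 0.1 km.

Δφ = 13.9162°,  Δλ = 3.0550°
a = sin²(Δφ/2) + cos φ₁ cos φ₂ sin²(Δλ/2) = 0.015125
c = 2·arcsin(√a) = 0.246595 rad = 14.1288°
d = R·c = 6371.2 × 0.246595 = 1571.1 km

1571.1 km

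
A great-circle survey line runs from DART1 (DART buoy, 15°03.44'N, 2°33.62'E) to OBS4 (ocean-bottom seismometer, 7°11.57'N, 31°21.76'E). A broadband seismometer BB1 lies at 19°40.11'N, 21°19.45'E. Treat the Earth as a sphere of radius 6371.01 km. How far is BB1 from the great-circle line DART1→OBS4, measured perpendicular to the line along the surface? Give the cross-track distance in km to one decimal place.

DART1: φ = +15.05733°, λ = +2.56033°
OBS4: φ = +7.19283°, λ = +31.36267°
BB1: φ = +19.66850°, λ = +21.32417°
δ₁₃ = central angle DART1→BB1 = 0.322535 rad  (haversine)
θ₁₃ = bearing DART1→BB1 = 72.864°,  θ₁₂ = bearing DART1→OBS4 = 102.383°
dₓₜ = R·arcsin(sin δ₁₃ · sin(θ₁₃ − θ₁₂)) = 6371.01·arcsin(0.31697·sin(-29.519°)) = -999.095 km
|dₓₜ| = 999.095 km

999.1 km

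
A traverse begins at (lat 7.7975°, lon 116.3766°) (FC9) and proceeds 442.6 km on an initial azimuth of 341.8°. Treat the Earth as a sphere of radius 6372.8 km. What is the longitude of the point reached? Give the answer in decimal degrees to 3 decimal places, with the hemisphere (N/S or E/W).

δ = d/R = 442.6/6372.8 = 0.069451 rad
φ₂ = arcsin(sin φ₁ cos δ + cos φ₁ sin δ cos θ)
   = arcsin(0.13567·0.99759 + 0.99075·0.06940·0.94997) = 11.57553°
λ₂ = λ₁ + atan2(sin θ sin δ cos φ₁, cos δ − sin φ₁ sin φ₂) = 115.10885°

115.109°E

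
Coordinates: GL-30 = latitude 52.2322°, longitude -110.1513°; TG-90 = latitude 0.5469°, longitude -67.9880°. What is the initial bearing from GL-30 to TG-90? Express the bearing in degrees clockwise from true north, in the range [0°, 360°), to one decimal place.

130.8°

Δλ = 42.1633°
y = sin Δλ · cos φ₂ = 0.671215
x = cos φ₁ sin φ₂ − sin φ₁ cos φ₂ cos Δλ = -0.580073
θ = atan2(y, x) = 130.8340° → 130.8340° (mod 360°)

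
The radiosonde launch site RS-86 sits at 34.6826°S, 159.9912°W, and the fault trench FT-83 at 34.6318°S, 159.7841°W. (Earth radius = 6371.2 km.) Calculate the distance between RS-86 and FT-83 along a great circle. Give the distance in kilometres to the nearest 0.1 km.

19.8 km

Δφ = 0.0508°,  Δλ = 0.2071°
a = sin²(Δφ/2) + cos φ₁ cos φ₂ sin²(Δλ/2) = 0.000002
c = 2·arcsin(√a) = 0.003103 rad = 0.1778°
d = R·c = 6371.2 × 0.003103 = 19.8 km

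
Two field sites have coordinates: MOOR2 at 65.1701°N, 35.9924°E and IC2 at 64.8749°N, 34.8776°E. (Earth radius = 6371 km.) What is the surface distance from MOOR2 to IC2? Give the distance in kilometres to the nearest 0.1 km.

Δφ = -0.2952°,  Δλ = -1.1148°
a = sin²(Δφ/2) + cos φ₁ cos φ₂ sin²(Δλ/2) = 0.000024
c = 2·arcsin(√a) = 0.009698 rad = 0.5556°
d = R·c = 6371 × 0.009698 = 61.8 km

61.8 km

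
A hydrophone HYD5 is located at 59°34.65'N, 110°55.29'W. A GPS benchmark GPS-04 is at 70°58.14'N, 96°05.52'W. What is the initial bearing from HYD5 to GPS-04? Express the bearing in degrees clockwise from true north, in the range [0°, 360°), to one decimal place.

HYD5: φ = +59.57750°, λ = -110.92150°
GPS-04: φ = +70.96900°, λ = -96.09200°
Δλ = 14.8295°
y = sin Δλ · cos φ₂ = 0.083458
x = cos φ₁ sin φ₂ − sin φ₁ cos φ₂ cos Δλ = 0.206878
θ = atan2(y, x) = 21.9700° → 21.9700° (mod 360°)

22.0°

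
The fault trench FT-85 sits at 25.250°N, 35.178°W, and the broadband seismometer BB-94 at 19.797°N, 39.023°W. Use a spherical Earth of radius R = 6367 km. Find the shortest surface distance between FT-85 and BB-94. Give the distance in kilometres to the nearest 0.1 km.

Δφ = -5.4530°,  Δλ = -3.8450°
a = sin²(Δφ/2) + cos φ₁ cos φ₂ sin²(Δλ/2) = 0.003221
c = 2·arcsin(√a) = 0.113560 rad = 6.5065°
d = R·c = 6367 × 0.113560 = 723.0 km

723.0 km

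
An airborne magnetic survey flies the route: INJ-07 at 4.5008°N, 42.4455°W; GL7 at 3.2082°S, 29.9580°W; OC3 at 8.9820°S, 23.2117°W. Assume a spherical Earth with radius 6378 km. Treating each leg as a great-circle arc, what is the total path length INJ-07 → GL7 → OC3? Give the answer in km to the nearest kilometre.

2618 km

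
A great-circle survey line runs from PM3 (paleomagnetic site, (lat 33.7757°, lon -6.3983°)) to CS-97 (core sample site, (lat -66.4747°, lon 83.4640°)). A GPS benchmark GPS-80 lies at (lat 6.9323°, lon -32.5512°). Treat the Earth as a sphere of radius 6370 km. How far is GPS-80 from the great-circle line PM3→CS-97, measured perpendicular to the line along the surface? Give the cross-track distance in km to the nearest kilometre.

3870 km

δ₁₃ = central angle PM3→GPS-80 = 0.630443 rad  (haversine)
θ₁₃ = bearing PM3→GPS-80 = 227.922°,  θ₁₂ = bearing PM3→CS-97 = 152.374°
dₓₜ = R·arcsin(sin δ₁₃ · sin(θ₁₃ − θ₁₂)) = 6370·arcsin(0.58950·sin(75.548°)) = 3870.018 km
|dₓₜ| = 3870.018 km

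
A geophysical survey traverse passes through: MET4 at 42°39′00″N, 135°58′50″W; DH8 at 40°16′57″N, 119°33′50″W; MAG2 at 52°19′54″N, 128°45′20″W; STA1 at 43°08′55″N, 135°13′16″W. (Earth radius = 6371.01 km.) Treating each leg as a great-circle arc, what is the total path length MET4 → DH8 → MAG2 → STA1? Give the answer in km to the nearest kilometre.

4031 km

MET4: φ = +42.65000°, λ = -135.98056°
DH8: φ = +40.28250°, λ = -119.56389°
MAG2: φ = +52.33167°, λ = -128.75556°
STA1: φ = +43.14861°, λ = -135.22111°
MET4→DH8: c = 0.218278 rad, d = 1390.65 km
DH8→MAG2: c = 0.237272 rad, d = 1511.66 km
MAG2→STA1: c = 0.177162 rad, d = 1128.70 km
Total = 1390.65 + 1511.66 + 1128.70 = 4031.02 km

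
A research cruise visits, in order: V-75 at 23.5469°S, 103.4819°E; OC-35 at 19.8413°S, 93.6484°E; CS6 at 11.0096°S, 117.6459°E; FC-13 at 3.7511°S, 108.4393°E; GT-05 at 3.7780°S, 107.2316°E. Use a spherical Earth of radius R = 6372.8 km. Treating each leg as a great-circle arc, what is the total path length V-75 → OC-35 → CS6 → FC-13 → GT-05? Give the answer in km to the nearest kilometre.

5277 km

V-75→OC-35: c = 0.172024 rad, d = 1096.27 km
OC-35→CS6: c = 0.431512 rad, d = 2749.94 km
CS6→FC-13: c = 0.203485 rad, d = 1296.77 km
FC-13→GT-05: c = 0.021038 rad, d = 134.07 km
Total = 1096.27 + 2749.94 + 1296.77 + 134.07 = 5277.05 km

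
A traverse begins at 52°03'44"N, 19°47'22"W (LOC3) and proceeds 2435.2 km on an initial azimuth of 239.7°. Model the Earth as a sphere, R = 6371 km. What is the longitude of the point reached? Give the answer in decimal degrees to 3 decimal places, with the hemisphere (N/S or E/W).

LOC3: φ = +52.06222°, λ = -19.78944°
δ = d/R = 2435.2/6371 = 0.382232 rad
φ₂ = arcsin(sin φ₁ cos δ + cos φ₁ sin δ cos θ)
   = arcsin(0.78868·0.92783 + 0.61481·0.37299·-0.50453) = 38.02944°
λ₂ = λ₁ + atan2(sin θ sin δ cos φ₁, cos δ − sin φ₁ sin φ₂) = -43.92135°

43.921°W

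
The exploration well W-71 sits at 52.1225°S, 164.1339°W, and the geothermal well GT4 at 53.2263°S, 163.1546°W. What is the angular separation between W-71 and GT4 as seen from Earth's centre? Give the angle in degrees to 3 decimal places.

1.253°

Δφ = -1.1038°,  Δλ = 0.9793°
a = sin²(Δφ/2) + cos φ₁ cos φ₂ sin²(Δλ/2) = 0.000120
c = 2·arcsin(√a) = 0.021875 rad = 1.2534°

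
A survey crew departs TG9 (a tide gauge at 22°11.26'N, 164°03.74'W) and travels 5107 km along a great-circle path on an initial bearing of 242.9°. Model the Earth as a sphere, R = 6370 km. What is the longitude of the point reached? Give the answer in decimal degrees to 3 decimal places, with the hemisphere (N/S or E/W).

156.131°E

TG9: φ = +22.18767°, λ = -164.06233°
δ = d/R = 5107/6370 = 0.801727 rad
φ₂ = arcsin(sin φ₁ cos δ + cos φ₁ sin δ cos θ)
   = arcsin(0.37764·0.69547 + 0.92595·0.71856·-0.45554) = -2.31881°
λ₂ = λ₁ + atan2(sin θ sin δ cos φ₁, cos δ − sin φ₁ sin φ₂) = 156.13139°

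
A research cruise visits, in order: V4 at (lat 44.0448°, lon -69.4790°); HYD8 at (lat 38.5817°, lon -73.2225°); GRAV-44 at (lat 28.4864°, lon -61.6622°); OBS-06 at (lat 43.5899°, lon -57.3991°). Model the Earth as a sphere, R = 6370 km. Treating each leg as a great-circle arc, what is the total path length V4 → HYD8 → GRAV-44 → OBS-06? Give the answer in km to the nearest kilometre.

V4→HYD8: c = 0.107207 rad, d = 682.91 km
HYD8→GRAV-44: c = 0.243169 rad, d = 1548.99 km
GRAV-44→OBS-06: c = 0.270283 rad, d = 1721.70 km
Total = 682.91 + 1548.99 + 1721.70 = 3953.60 km

3954 km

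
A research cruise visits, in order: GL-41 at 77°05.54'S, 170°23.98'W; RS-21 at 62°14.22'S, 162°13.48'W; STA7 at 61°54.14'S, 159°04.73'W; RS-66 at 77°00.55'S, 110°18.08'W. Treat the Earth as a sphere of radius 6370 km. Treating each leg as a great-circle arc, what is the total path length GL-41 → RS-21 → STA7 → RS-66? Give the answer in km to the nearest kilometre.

4255 km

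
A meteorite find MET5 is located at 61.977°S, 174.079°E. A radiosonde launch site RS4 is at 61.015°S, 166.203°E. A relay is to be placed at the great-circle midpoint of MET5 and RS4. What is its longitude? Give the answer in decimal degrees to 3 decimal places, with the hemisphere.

Bx = cos φ₂ cos Δλ = 0.480010,  By = cos φ₂ sin Δλ = -0.066402
φₘ = atan2(sin φ₁ + sin φ₂, √((cos φ₁ + Bx)² + By²)) = -61.55275°
λₘ = λ₁ + atan2(By, cos φ₁ + Bx) = 170.08002°

170.080°E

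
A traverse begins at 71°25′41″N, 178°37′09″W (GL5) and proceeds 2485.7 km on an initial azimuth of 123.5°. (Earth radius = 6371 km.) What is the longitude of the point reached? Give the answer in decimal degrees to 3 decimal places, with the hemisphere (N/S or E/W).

145.894°W

GL5: φ = +71.42806°, λ = -178.61917°
δ = d/R = 2485.7/6371 = 0.390159 rad
φ₂ = arcsin(sin φ₁ cos δ + cos φ₁ sin δ cos θ)
   = arcsin(0.94792·0.92485 + 0.31850·0.38034·-0.55194) = 54.07913°
λ₂ = λ₁ + atan2(sin θ sin δ cos φ₁, cos δ − sin φ₁ sin φ₂) = -145.89426°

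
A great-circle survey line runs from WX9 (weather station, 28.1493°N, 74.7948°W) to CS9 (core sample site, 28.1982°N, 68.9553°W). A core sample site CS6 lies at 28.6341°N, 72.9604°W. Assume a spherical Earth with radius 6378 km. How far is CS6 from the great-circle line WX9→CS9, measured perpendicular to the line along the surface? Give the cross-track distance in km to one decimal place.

δ₁₃ = central angle WX9→CS6 = 0.029408 rad  (haversine)
θ₁₃ = bearing WX9→CS6 = 72.844°,  θ₁₂ = bearing WX9→CS9 = 88.077°
dₓₜ = R·arcsin(sin δ₁₃ · sin(θ₁₃ − θ₁₂)) = 6378·arcsin(0.02940·sin(-15.233°)) = -49.275 km
|dₓₜ| = 49.275 km

49.3 km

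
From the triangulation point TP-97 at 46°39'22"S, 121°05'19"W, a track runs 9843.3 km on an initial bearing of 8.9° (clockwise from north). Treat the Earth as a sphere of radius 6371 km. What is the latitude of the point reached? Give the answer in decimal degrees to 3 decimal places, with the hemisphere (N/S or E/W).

41.234°N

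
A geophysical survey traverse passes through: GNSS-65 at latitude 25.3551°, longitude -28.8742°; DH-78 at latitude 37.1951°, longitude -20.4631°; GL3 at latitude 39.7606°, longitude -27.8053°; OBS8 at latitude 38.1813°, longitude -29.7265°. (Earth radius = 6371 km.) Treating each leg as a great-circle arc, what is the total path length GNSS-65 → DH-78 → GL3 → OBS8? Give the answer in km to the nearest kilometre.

GNSS-65→DH-78: c = 0.241494 rad, d = 1538.56 km
DH-78→GL3: c = 0.109811 rad, d = 699.61 km
GL3→OBS8: c = 0.037937 rad, d = 241.70 km
Total = 1538.56 + 699.61 + 241.70 = 2479.87 km

2480 km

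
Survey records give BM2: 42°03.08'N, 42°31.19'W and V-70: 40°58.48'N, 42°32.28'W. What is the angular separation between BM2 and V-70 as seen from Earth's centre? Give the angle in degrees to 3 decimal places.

BM2: φ = +42.05133°, λ = -42.51983°
V-70: φ = +40.97467°, λ = -42.53800°
Δφ = -1.0767°,  Δλ = -0.0182°
a = sin²(Δφ/2) + cos φ₁ cos φ₂ sin²(Δλ/2) = 0.000088
c = 2·arcsin(√a) = 0.018793 rad = 1.0768°

1.077°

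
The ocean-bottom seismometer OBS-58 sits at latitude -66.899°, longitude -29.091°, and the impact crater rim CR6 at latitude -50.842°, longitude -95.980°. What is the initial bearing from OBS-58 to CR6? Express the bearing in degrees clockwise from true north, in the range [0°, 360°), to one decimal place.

262.5°

Δλ = -66.8890°
y = sin Δλ · cos φ₂ = -0.580784
x = cos φ₁ sin φ₂ − sin φ₁ cos φ₂ cos Δλ = -0.076251
θ = atan2(y, x) = -97.4796° → 262.5204° (mod 360°)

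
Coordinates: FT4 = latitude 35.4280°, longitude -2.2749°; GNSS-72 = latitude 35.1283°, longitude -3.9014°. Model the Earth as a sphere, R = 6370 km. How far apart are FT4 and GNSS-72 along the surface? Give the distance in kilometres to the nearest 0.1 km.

151.3 km

Δφ = -0.2997°,  Δλ = -1.6265°
a = sin²(Δφ/2) + cos φ₁ cos φ₂ sin²(Δλ/2) = 0.000141
c = 2·arcsin(√a) = 0.023757 rad = 1.3612°
d = R·c = 6370 × 0.023757 = 151.3 km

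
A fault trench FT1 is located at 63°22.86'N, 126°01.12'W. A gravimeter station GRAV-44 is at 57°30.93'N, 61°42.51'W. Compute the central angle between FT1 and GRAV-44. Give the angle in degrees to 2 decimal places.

30.86°

FT1: φ = +63.38100°, λ = -126.01867°
GRAV-44: φ = +57.51550°, λ = -61.70850°
Δφ = -5.8655°,  Δλ = 64.3102°
a = sin²(Δφ/2) + cos φ₁ cos φ₂ sin²(Δλ/2) = 0.070779
c = 2·arcsin(√a) = 0.538570 rad = 30.8578°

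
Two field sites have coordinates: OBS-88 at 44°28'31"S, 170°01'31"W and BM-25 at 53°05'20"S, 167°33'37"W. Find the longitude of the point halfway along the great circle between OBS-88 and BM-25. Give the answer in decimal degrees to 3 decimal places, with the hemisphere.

168.899°W

OBS-88: φ = -44.47528°, λ = -170.02528°
BM-25: φ = -53.08889°, λ = -167.56028°
Bx = cos φ₂ cos Δλ = 0.600020,  By = cos φ₂ sin Δλ = 0.025830
φₘ = atan2(sin φ₁ + sin φ₂, √((cos φ₁ + Bx)² + By²)) = -48.78861°
λₘ = λ₁ + atan2(By, cos φ₁ + Bx) = -168.89875°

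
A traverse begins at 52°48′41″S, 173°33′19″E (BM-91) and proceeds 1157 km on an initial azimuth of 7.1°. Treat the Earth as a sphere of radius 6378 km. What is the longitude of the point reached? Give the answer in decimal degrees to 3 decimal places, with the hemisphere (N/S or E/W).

BM-91: φ = -52.81139°, λ = +173.55528°
δ = d/R = 1157/6378 = 0.181405 rad
φ₂ = arcsin(sin φ₁ cos δ + cos φ₁ sin δ cos θ)
   = arcsin(-0.79665·0.98359 + 0.60444·0.18041·0.99233) = -42.48259°
λ₂ = λ₁ + atan2(sin θ sin δ cos φ₁, cos δ − sin φ₁ sin φ₂) = 175.28798°

175.288°E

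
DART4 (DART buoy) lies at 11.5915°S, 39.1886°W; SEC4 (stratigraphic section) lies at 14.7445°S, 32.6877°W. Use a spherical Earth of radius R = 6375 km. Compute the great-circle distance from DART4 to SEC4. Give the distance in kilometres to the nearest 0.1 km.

Δφ = -3.1530°,  Δλ = 6.5009°
a = sin²(Δφ/2) + cos φ₁ cos φ₂ sin²(Δλ/2) = 0.003803
c = 2·arcsin(√a) = 0.123408 rad = 7.0708°
d = R·c = 6375 × 0.123408 = 786.7 km

786.7 km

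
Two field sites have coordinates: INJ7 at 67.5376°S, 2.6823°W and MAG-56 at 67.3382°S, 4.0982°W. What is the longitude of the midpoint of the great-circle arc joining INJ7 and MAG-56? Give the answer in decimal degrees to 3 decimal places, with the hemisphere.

3.393°W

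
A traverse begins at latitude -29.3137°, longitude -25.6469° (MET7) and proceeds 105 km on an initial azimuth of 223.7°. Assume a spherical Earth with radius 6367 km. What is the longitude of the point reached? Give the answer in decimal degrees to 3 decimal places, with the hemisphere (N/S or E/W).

26.401°W

δ = d/R = 105/6367 = 0.016491 rad
φ₂ = arcsin(sin φ₁ cos δ + cos φ₁ sin δ cos θ)
   = arcsin(-0.48959·0.99986 + 0.87195·0.01649·-0.72297) = -29.99470°
λ₂ = λ₁ + atan2(sin θ sin δ cos φ₁, cos δ − sin φ₁ sin φ₂) = -26.40064°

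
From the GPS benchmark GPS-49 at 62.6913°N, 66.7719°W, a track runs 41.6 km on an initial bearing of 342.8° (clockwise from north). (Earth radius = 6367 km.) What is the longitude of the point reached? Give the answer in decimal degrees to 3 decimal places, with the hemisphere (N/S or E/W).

67.016°W

δ = d/R = 41.6/6367 = 0.006534 rad
φ₂ = arcsin(sin φ₁ cos δ + cos φ₁ sin δ cos θ)
   = arcsin(0.88855·0.99998 + 0.45878·0.00653·0.95528) = 63.04870°
λ₂ = λ₁ + atan2(sin θ sin δ cos φ₁, cos δ − sin φ₁ sin φ₂) = -67.01614°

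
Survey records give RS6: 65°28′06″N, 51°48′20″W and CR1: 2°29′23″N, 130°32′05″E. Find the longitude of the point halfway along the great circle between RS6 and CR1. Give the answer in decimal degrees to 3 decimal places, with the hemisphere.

RS6: φ = +65.46833°, λ = -51.80556°
CR1: φ = +2.48972°, λ = +130.53472°
Bx = cos φ₂ cos Δλ = -0.998223,  By = cos φ₂ sin Δλ = -0.040796
φₘ = atan2(sin φ₁ + sin φ₂, √((cos φ₁ + Bx)² + By²)) = 58.48481°
λₘ = λ₁ + atan2(By, cos φ₁ + Bx) = 132.19703°

132.197°E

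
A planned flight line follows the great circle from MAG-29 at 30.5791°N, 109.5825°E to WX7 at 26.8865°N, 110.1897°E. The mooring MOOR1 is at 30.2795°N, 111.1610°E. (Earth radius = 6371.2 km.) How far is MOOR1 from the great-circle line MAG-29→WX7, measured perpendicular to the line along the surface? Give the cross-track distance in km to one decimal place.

δ₁₃ = central angle MAG-29→MOOR1 = 0.024324 rad  (haversine)
θ₁₃ = bearing MAG-29→MOOR1 = 102.014°,  θ₁₂ = bearing MAG-29→WX7 = 171.648°
dₓₜ = R·arcsin(sin δ₁₃ · sin(θ₁₃ − θ₁₂)) = 6371.2·arcsin(0.02432·sin(-69.634°)) = -145.281 km
|dₓₜ| = 145.281 km

145.3 km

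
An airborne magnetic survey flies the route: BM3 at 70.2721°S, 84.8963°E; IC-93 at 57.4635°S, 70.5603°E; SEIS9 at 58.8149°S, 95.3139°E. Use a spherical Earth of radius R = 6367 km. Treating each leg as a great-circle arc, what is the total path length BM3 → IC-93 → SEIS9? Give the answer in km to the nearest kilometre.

3029 km

BM3→IC-93: c = 0.247766 rad, d = 1577.53 km
IC-93→SEIS9: c = 0.227945 rad, d = 1451.32 km
Total = 1577.53 + 1451.32 = 3028.85 km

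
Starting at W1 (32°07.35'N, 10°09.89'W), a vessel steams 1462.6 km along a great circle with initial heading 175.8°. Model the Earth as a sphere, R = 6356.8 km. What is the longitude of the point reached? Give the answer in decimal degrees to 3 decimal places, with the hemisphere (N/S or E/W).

9.153°W

W1: φ = +32.12250°, λ = -10.16483°
δ = d/R = 1462.6/6356.8 = 0.230084 rad
φ₂ = arcsin(sin φ₁ cos δ + cos φ₁ sin δ cos θ)
   = arcsin(0.53173·0.97365 + 0.84691·0.22806·-0.99731) = 18.97106°
λ₂ = λ₁ + atan2(sin θ sin δ cos φ₁, cos δ − sin φ₁ sin φ₂) = -9.15282°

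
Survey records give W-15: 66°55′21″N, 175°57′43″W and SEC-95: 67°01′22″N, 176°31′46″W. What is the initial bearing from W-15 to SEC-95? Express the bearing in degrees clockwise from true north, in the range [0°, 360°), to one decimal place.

294.6°

W-15: φ = +66.92250°, λ = -175.96194°
SEC-95: φ = +67.02278°, λ = -176.52944°
Δλ = -0.5675°
y = sin Δλ · cos φ₂ = -0.003866
x = cos φ₁ sin φ₂ − sin φ₁ cos φ₂ cos Δλ = 0.001768
θ = atan2(y, x) = -65.4292° → 294.5708° (mod 360°)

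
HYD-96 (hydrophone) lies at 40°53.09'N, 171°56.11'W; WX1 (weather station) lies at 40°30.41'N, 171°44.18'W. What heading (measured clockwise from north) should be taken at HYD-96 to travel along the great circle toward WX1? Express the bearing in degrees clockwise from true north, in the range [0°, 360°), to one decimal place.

158.2°

HYD-96: φ = +40.88483°, λ = -171.93517°
WX1: φ = +40.50683°, λ = -171.73633°
Δλ = 0.1988°
y = sin Δλ · cos φ₂ = 0.002639
x = cos φ₁ sin φ₂ − sin φ₁ cos φ₂ cos Δλ = -0.006594
θ = atan2(y, x) = 158.1923° → 158.1923° (mod 360°)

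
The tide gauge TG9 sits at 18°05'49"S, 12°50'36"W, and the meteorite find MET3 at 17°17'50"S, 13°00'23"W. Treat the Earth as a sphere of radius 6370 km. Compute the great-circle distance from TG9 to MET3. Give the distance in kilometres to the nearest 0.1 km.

90.6 km

TG9: φ = -18.09694°, λ = -12.84333°
MET3: φ = -17.29722°, λ = -13.00639°
Δφ = 0.7997°,  Δλ = -0.1631°
a = sin²(Δφ/2) + cos φ₁ cos φ₂ sin²(Δλ/2) = 0.000051
c = 2·arcsin(√a) = 0.014219 rad = 0.8147°
d = R·c = 6370 × 0.014219 = 90.6 km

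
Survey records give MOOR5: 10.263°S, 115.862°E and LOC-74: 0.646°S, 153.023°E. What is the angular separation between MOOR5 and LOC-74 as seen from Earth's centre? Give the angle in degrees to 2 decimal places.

Δφ = 9.6170°,  Δλ = 37.1610°
a = sin²(Δφ/2) + cos φ₁ cos φ₂ sin²(Δλ/2) = 0.106925
c = 2·arcsin(√a) = 0.666243 rad = 38.1729°

38.17°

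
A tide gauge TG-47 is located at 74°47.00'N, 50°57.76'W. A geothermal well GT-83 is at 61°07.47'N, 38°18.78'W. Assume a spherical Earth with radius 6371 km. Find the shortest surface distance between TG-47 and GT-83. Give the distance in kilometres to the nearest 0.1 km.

1599.7 km

TG-47: φ = +74.78333°, λ = -50.96267°
GT-83: φ = +61.12450°, λ = -38.31300°
Δφ = -13.6588°,  Δλ = 12.6497°
a = sin²(Δφ/2) + cos φ₁ cos φ₂ sin²(Δλ/2) = 0.015679
c = 2·arcsin(√a) = 0.251089 rad = 14.3863°
d = R·c = 6371 × 0.251089 = 1599.7 km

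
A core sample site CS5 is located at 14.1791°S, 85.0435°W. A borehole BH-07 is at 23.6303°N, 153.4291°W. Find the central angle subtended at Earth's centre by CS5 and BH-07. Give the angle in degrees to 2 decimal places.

Δφ = 37.8094°,  Δλ = -68.3856°
a = sin²(Δφ/2) + cos φ₁ cos φ₂ sin²(Δλ/2) = 0.385498
c = 2·arcsin(√a) = 1.339741 rad = 76.7615°

76.76°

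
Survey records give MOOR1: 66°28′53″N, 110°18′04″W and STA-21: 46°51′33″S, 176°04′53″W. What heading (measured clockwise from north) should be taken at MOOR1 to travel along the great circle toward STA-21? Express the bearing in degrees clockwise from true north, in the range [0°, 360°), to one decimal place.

228.7°

MOOR1: φ = +66.48139°, λ = -110.30111°
STA-21: φ = -46.85917°, λ = -176.08139°
Δλ = -65.7803°
y = sin Δλ · cos φ₂ = -0.623606
x = cos φ₁ sin φ₂ − sin φ₁ cos φ₂ cos Δλ = -0.548390
θ = atan2(y, x) = -131.3279° → 228.6721° (mod 360°)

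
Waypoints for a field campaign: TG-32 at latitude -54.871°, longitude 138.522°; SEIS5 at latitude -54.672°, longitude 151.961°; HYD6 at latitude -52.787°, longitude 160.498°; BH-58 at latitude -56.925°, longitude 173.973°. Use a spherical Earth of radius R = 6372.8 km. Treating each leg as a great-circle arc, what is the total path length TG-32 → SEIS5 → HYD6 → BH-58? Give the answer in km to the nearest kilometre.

TG-32→SEIS5: c = 0.135137 rad, d = 861.20 km
SEIS5→HYD6: c = 0.094013 rad, d = 599.12 km
HYD6→BH-58: c = 0.153072 rad, d = 975.49 km
Total = 861.20 + 599.12 + 975.49 = 2435.82 km

2436 km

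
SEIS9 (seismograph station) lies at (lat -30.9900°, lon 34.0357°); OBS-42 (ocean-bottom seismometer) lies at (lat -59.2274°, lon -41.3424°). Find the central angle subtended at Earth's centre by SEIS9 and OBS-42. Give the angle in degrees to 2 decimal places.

56.42°

Δφ = -28.2374°,  Δλ = -75.3781°
a = sin²(Δφ/2) + cos φ₁ cos φ₂ sin²(Δλ/2) = 0.223443
c = 2·arcsin(√a) = 0.984698 rad = 56.4191°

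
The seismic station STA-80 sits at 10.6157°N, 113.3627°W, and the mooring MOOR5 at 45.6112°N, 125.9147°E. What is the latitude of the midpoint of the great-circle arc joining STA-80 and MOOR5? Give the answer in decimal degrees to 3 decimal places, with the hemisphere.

Bx = cos φ₂ cos Δλ = -0.357374,  By = cos φ₂ sin Δλ = -0.601346
φₘ = atan2(sin φ₁ + sin φ₂, √((cos φ₁ + Bx)² + By²)) = 46.01000°
λₘ = λ₁ + atan2(By, cos φ₁ + Bx) = -157.23432°

46.010°N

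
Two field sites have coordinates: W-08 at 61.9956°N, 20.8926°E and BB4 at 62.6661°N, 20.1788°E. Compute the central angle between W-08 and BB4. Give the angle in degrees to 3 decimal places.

0.748°

Δφ = 0.6705°,  Δλ = -0.7138°
a = sin²(Δφ/2) + cos φ₁ cos φ₂ sin²(Δλ/2) = 0.000043
c = 2·arcsin(√a) = 0.013054 rad = 0.7479°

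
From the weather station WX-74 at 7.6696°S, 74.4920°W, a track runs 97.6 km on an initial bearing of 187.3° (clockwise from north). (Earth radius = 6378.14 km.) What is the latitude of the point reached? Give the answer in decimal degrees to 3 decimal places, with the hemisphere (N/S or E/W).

8.539°S

δ = d/R = 97.6/6378.14 = 0.015302 rad
φ₂ = arcsin(sin φ₁ cos δ + cos φ₁ sin δ cos θ)
   = arcsin(-0.13346·0.99988 + 0.99105·0.01530·-0.99189) = -8.53923°
λ₂ = λ₁ + atan2(sin θ sin δ cos φ₁, cos δ − sin φ₁ sin φ₂) = -74.60465°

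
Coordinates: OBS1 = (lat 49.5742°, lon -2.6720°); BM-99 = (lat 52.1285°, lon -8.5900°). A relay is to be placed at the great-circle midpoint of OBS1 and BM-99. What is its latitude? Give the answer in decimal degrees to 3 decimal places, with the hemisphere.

Bx = cos φ₂ cos Δλ = 0.610621,  By = cos φ₂ sin Δλ = -0.063295
φₘ = atan2(sin φ₁ + sin φ₂, √((cos φ₁ + Bx)² + By²)) = 50.88874°
λₘ = λ₁ + atan2(By, cos φ₁ + Bx) = -5.54989°

50.889°N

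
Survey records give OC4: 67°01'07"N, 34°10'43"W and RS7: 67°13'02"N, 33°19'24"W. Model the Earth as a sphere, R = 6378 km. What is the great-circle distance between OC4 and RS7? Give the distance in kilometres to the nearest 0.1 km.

43.1 km

OC4: φ = +67.01861°, λ = -34.17861°
RS7: φ = +67.21722°, λ = -33.32333°
Δφ = 0.1986°,  Δλ = 0.8553°
a = sin²(Δφ/2) + cos φ₁ cos φ₂ sin²(Δλ/2) = 0.000011
c = 2·arcsin(√a) = 0.006761 rad = 0.3874°
d = R·c = 6378 × 0.006761 = 43.1 km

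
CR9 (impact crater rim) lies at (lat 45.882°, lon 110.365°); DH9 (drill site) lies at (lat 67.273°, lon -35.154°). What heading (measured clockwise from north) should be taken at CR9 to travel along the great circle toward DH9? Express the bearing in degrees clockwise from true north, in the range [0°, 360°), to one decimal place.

Δλ = -145.5190°
y = sin Δλ · cos φ₂ = -0.218720
x = cos φ₁ sin φ₂ − sin φ₁ cos φ₂ cos Δλ = 0.870717
θ = atan2(y, x) = -14.1007° → 345.8993° (mod 360°)

345.9°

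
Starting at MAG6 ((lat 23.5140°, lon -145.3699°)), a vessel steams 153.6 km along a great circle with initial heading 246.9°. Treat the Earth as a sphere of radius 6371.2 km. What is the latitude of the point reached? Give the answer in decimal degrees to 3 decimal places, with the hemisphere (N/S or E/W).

22.966°N

δ = d/R = 153.6/6371.2 = 0.024108 rad
φ₂ = arcsin(sin φ₁ cos δ + cos φ₁ sin δ cos θ)
   = arcsin(0.39897·0.99971 + 0.91696·0.02411·-0.39234) = 22.96600°
λ₂ = λ₁ + atan2(sin θ sin δ cos φ₁, cos δ − sin φ₁ sin φ₂) = -146.74984°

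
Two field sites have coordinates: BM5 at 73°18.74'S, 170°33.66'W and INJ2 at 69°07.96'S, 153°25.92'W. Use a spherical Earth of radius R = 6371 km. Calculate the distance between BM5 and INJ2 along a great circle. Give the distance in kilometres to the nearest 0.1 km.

BM5: φ = -73.31233°, λ = -170.56100°
INJ2: φ = -69.13267°, λ = -153.43200°
Δφ = 4.1797°,  Δλ = 17.1290°
a = sin²(Δφ/2) + cos φ₁ cos φ₂ sin²(Δλ/2) = 0.003598
c = 2·arcsin(√a) = 0.120044 rad = 6.8780°
d = R·c = 6371 × 0.120044 = 764.8 km

764.8 km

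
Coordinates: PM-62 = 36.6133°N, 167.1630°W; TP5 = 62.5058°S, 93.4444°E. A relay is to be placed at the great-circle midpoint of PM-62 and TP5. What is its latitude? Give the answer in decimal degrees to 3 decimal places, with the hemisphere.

Bx = cos φ₂ cos Δλ = -0.075342,  By = cos φ₂ sin Δλ = -0.455469
φₘ = atan2(sin φ₁ + sin φ₂, √((cos φ₁ + Bx)² + By²)) = -18.71011°
λₘ = λ₁ + atan2(By, cos φ₁ + Bx) = 160.78158°

18.710°S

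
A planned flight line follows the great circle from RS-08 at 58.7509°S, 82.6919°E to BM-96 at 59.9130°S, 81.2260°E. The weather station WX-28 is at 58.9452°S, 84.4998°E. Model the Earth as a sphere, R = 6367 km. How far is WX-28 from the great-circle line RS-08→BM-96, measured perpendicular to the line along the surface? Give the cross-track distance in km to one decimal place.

δ₁₃ = central angle RS-08→WX-28 = 0.016671 rad  (haversine)
θ₁₃ = bearing RS-08→WX-28 = 102.509°,  θ₁₂ = bearing RS-08→BM-96 = 212.129°
dₓₜ = R·arcsin(sin δ₁₃ · sin(θ₁₃ − θ₁₂)) = 6367·arcsin(0.01667·sin(-109.620°)) = -99.982 km
|dₓₜ| = 99.982 km

100.0 km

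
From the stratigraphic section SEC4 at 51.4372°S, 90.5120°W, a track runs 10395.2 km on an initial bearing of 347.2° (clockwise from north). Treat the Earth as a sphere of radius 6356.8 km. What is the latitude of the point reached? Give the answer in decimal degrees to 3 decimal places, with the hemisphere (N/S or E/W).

41.072°N

δ = d/R = 10395.2/6356.8 = 1.635288 rad
φ₂ = arcsin(sin φ₁ cos δ + cos φ₁ sin δ cos θ)
   = arcsin(-0.78193·-0.06445 + 0.62337·0.99792·0.97515) = 41.07224°
λ₂ = λ₁ + atan2(sin θ sin δ cos φ₁, cos δ − sin φ₁ sin φ₂) = -107.56559°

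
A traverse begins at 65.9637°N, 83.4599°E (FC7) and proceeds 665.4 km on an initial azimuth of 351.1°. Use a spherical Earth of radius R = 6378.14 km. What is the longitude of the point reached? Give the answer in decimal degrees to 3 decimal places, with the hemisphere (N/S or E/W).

80.496°E

δ = d/R = 665.4/6378.14 = 0.104325 rad
φ₂ = arcsin(sin φ₁ cos δ + cos φ₁ sin δ cos θ)
   = arcsin(0.91329·0.99456 + 0.40732·0.10414·0.98796) = 71.84693°
λ₂ = λ₁ + atan2(sin θ sin δ cos φ₁, cos δ − sin φ₁ sin φ₂) = 80.49575°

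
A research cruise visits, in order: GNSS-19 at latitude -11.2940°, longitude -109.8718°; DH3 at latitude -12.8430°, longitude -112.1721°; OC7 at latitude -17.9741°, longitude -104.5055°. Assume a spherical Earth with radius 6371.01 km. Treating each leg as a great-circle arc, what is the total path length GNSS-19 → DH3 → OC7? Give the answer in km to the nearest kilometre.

GNSS-19→DH3: c = 0.047667 rad, d = 303.69 km
DH3→OC7: c = 0.156987 rad, d = 1000.17 km
Total = 303.69 + 1000.17 = 1303.86 km

1304 km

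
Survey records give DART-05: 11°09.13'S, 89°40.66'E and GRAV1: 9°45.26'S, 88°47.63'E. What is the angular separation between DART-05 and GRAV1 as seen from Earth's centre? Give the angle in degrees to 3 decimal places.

1.646°

DART-05: φ = -11.15217°, λ = +89.67767°
GRAV1: φ = -9.75433°, λ = +88.79383°
Δφ = 1.3978°,  Δλ = -0.8838°
a = sin²(Δφ/2) + cos φ₁ cos φ₂ sin²(Δλ/2) = 0.000206
c = 2·arcsin(√a) = 0.028728 rad = 1.6460°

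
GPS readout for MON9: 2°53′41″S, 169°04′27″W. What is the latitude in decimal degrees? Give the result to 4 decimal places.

2° + 53′/60 + 41″/3600 = 2 + 0.88333 + 0.01139 = 2.8947°

2.8947°S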